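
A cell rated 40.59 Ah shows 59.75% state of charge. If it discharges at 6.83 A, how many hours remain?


Step 1: remaining = SOC/100 * C_total = 59.75/100 * 40.59 = 24.253 Ah
Step 2: t = remaining / I = 24.253 / 6.83 = 3.551 hr

3.551 hr


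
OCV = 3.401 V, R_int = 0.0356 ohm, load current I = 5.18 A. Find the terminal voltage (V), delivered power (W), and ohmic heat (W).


Step 1: V_terminal = OCV - I*R = 3.401 - 5.18 * 0.0356 = 3.2166 V
Step 2: P_out = V_terminal * I = 3.2166 * 5.18 = 16.66 W
Step 3: Q = I^2 * R = 5.18^2 * 0.0356 = 0.9552 W

V=3.2166 V, P=16.66 W, Q=0.9552 W


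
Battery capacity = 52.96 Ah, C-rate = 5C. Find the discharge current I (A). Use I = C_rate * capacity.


I = C_rate * capacity = 5 * 52.96 = 264.8 A

264.8 A


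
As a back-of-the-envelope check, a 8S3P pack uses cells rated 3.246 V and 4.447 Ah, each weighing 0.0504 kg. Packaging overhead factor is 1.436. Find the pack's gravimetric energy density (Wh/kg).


Step 1: V_pack = 8 * 3.246 = 25.968 V
Step 2: C_pack = 3 * 4.447 = 13.341 Ah
Step 3: E_pack = V_pack * C_pack = 25.968 * 13.341 = 346.44 Wh
Step 4: m_pack = 8 * 3 * 0.0504 * 1.436 = 1.737 kg
Step 5: ED = E_pack / m_pack = 346.44 / 1.737 = 199.4 Wh/kg

199.4 Wh/kg


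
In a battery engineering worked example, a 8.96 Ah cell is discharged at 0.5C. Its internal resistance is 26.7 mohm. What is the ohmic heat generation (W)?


Convert: R = 26.7 mohm = 0.0267 ohm
Step 1: I = C_rate * capacity = 0.5 * 8.96 = 4.48 A
Step 2: Q = I^2 * R = 4.48^2 * 0.0267 = 20.07 * 0.0267 = 0.5359 W

0.5359 W


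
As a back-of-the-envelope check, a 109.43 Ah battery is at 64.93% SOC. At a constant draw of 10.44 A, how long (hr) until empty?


Step 1: remaining = SOC/100 * C_total = 64.93/100 * 109.43 = 71.053 Ah
Step 2: t = remaining / I = 71.053 / 10.44 = 6.806 hr

6.806 hr


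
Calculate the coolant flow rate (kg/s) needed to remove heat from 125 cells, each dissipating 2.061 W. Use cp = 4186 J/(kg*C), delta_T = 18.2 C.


Q_total = 125 * 2.061 = 257.63 W
m_dot = Q_total / (cp * dT) = 257.63 / (4186 * 18.2) = 0.003382 kg/s

0.003382 kg/s


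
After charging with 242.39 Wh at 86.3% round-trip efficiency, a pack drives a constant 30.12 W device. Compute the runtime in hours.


Step 1: E_discharge = eta/100 * E_charge = 86.3/100 * 242.39 = 209.18 Wh
Step 2: t = E_discharge / P = 209.18 / 30.12 = 6.945 hr

6.945 hr


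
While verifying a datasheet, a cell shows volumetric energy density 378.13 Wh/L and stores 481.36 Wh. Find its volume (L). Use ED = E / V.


V = E / ED = 481.36 / 378.13 = 1.273 L

1.273 L


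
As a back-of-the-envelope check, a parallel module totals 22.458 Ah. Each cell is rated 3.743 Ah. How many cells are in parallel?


n = C_total / C_cell = 22.458 / 3.743 = 6

6


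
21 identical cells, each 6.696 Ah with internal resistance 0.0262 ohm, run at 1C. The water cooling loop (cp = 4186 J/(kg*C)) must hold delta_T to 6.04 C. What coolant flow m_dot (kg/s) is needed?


Step 1: I = 1 * 6.696 = 6.696 A
Step 2: Q_cell = I^2 * R = 6.696^2 * 0.0262 = 1.1747 W
Step 3: Q_total = 21 * 1.1747 = 24.669 W
Step 4: m_dot = Q_total / (cp * dT) = 24.669 / (4186 * 6.04) = 9.757e-04 kg/s

9.757e-04 kg/s


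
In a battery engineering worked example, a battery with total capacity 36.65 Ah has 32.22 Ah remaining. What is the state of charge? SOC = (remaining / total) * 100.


SOC = (remaining / total) * 100 = (32.22 / 36.65) * 100 = 87.91%

87.91%


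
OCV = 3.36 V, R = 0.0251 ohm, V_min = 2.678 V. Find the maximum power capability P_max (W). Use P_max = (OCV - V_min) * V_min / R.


P_max = (OCV - V_min) * V_min / R = (3.36 - 2.678) * 2.678 / 0.0251 = 0.682 * 2.678 / 0.0251 = 72.76 W

72.76 W


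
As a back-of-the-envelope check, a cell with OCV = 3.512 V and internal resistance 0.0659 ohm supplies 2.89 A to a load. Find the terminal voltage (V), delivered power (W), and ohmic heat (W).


Step 1: V_terminal = OCV - I*R = 3.512 - 2.89 * 0.0659 = 3.3215 V
Step 2: P_out = V_terminal * I = 3.3215 * 2.89 = 9.599 W
Step 3: Q = I^2 * R = 2.89^2 * 0.0659 = 0.5504 W

V=3.3215 V, P=9.599 W, Q=0.5504 W


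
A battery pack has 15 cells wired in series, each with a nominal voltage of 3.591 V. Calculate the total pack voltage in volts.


V_pack = n * V_cell = 15 * 3.591 = 53.865 V

53.865 V


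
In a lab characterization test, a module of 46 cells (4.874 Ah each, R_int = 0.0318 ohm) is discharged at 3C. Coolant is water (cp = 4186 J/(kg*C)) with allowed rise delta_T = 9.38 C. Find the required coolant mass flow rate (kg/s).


Step 1: I = 3 * 4.874 = 14.622 A
Step 2: Q_cell = I^2 * R = 14.622^2 * 0.0318 = 6.7989 W
Step 3: Q_total = 46 * 6.7989 = 312.75 W
Step 4: m_dot = Q_total / (cp * dT) = 312.75 / (4186 * 9.38) = 0.007965 kg/s

0.007965 kg/s


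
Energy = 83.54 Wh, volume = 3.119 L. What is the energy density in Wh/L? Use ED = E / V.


ED = E / V = 83.54 / 3.119 = 26.78 Wh/L

26.78 Wh/L


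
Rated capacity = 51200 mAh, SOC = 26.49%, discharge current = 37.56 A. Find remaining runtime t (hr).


Convert: C_total = 51200 mAh = 51.2 Ah
Step 1: remaining = SOC/100 * C_total = 26.49/100 * 51.2 = 13.563 Ah
Step 2: t = remaining / I = 13.563 / 37.56 = 0.3611 hr

0.3611 hr


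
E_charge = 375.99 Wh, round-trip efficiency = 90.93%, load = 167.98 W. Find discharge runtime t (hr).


Step 1: E_discharge = eta/100 * E_charge = 90.93/100 * 375.99 = 341.89 Wh
Step 2: t = E_discharge / P = 341.89 / 167.98 = 2.035 hr

2.035 hr


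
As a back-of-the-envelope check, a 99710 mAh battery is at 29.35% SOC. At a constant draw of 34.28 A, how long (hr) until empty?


Convert: C_total = 99710 mAh = 99.71 Ah
Step 1: remaining = SOC/100 * C_total = 29.35/100 * 99.71 = 29.265 Ah
Step 2: t = remaining / I = 29.265 / 34.28 = 0.8537 hr

0.8537 hr


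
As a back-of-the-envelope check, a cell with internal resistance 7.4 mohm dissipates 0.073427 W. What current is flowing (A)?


Convert: R = 7.4 mohm = 0.0074 ohm
I = sqrt(Q / R) = sqrt(0.073427 / 0.0074) = sqrt(9.9226) = 3.150 A

3.150 A


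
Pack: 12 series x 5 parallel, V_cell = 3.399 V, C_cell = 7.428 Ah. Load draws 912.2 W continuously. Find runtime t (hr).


Step 1: E_pack = Ns * V_cell * Np * C_cell = 12 * 3.399 * 5 * 7.428 = 1514.9 Wh
Step 2: t = E_pack / P = 1514.9 / 912.2 = 1.661 hr

1.661 hr


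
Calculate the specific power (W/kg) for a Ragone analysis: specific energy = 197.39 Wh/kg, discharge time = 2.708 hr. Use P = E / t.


P_specific = E / t = 197.39 / 2.708 = 72.89 W/kg

72.89 W/kg


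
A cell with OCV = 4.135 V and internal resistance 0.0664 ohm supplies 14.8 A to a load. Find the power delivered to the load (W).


Step 1: V_terminal = OCV - I*R = 4.135 - 14.8 * 0.0664 = 3.1523 V
Step 2: P_out = V_terminal * I = 3.1523 * 14.8 = 46.65 W

46.65 W


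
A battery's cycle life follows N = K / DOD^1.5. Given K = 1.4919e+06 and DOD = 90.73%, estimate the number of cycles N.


Step 1: DOD^1.5 = 90.73^1.5 = 864.22
Step 2: N = 1.4919e+06 / 864.22 = 1726 cycles

1726 cycles


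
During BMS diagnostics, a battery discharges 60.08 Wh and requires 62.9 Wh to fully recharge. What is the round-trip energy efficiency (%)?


Round-trip efficiency = 60.08/62.9 * 100% = 95.52%

95.52%


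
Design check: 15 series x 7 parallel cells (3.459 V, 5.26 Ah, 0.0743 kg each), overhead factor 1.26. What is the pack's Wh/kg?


Step 1: V_pack = 15 * 3.459 = 51.885 V
Step 2: C_pack = 7 * 5.26 = 36.82 Ah
Step 3: E_pack = V_pack * C_pack = 51.885 * 36.82 = 1910.4 Wh
Step 4: m_pack = 15 * 7 * 0.0743 * 1.26 = 9.8299 kg
Step 5: ED = E_pack / m_pack = 1910.4 / 9.8299 = 194.3 Wh/kg

194.3 Wh/kg


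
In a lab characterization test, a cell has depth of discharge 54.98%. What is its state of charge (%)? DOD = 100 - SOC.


SOC = 100 - DOD = 100 - 54.98 = 45.02%

45.02%


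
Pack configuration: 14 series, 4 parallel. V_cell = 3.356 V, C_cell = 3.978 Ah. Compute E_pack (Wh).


V_pack = 14 * 3.356 = 46.984 V
C_pack = 4 * 3.978 = 15.912 Ah
E = V_pack * C_pack = 46.984 * 15.912 = 747.6 Wh

747.6 Wh


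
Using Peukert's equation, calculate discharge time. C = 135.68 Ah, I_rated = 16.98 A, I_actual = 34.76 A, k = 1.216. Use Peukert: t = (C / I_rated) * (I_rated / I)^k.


Step 1: t_rated = C / I_rated = 135.68 / 16.98 = 7.9906 hr
Step 2: ratio = 16.98 / 34.76 = 0.48849
Step 3: ratio^k = 0.48849^1.216 = 0.41845
Step 4: t = t_rated * ratio^k = 7.9906 * 0.41845 = 3.344 hr

3.344 hr


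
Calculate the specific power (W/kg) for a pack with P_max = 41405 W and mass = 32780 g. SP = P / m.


Convert: m = 32780 g = 32.78 kg
SP = P / m = 41405 / 32.78 = 1263 W/kg

1263 W/kg


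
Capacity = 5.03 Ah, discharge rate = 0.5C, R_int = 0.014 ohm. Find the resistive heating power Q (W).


Step 1: I = C_rate * capacity = 0.5 * 5.03 = 2.515 A
Step 2: Q = I^2 * R = 2.515^2 * 0.014 = 6.3252 * 0.014 = 0.08855 W

0.08855 W


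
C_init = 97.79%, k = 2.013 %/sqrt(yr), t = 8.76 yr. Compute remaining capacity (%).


Step 1: sqrt(8.76 yr) = 2.9597
Step 2: drop = 2.013 * 2.9597 = 5.9579
Step 3: C_final = 97.79 - 5.9579 = 91.83%

91.83%


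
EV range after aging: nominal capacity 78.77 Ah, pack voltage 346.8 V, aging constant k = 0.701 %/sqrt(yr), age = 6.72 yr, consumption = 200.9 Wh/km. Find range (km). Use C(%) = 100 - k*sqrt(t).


Step 1: capacity retention = 100 - 0.701 * sqrt(6.72) = 100 - 0.701 * 2.5923 = 98.183%
Step 2: C_now = 78.77 * 98.183/100 = 77.339 Ah
Step 3: E_pack = V * C_now = 346.8 * 77.339 = 26821 Wh
Step 4: range = E_pack / consumption = 26821 / 200.9 = 133.5 km

133.5 km


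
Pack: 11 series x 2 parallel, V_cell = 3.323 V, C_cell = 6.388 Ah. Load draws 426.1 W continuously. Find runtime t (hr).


Step 1: E_pack = Ns * V_cell * Np * C_cell = 11 * 3.323 * 2 * 6.388 = 467 Wh
Step 2: t = E_pack / P = 467 / 426.1 = 1.096 hr

1.096 hr


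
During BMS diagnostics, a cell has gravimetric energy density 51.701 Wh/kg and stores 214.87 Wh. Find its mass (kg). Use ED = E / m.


m = E / ED = 214.87 / 51.701 = 4.156 kg

4.156 kg


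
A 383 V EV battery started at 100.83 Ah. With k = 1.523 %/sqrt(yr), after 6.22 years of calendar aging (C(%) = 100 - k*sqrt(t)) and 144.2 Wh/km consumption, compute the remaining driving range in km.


Step 1: capacity retention = 100 - 1.523 * sqrt(6.22) = 100 - 1.523 * 2.494 = 96.202%
Step 2: C_now = 100.83 * 96.202/100 = 97 Ah
Step 3: E_pack = V * C_now = 383 * 97 = 37151 Wh
Step 4: range = E_pack / consumption = 37151 / 144.2 = 257.6 km

257.6 km


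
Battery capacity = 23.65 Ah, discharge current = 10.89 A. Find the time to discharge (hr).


Runtime = 23.65 Ah / 10.89 A = 2.172 hr

2.172 hr


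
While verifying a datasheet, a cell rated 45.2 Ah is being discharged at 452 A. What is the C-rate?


Rearranging: C_rate = 452 / 45.2 = 10C

10C


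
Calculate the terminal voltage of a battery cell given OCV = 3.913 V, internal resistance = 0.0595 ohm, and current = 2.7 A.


V = OCV - I*R = 3.913 - 2.7 * 0.0595 = 3.752 V

3.752 V


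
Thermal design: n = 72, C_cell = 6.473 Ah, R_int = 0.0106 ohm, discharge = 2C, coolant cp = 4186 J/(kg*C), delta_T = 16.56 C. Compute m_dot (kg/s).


Step 1: I = 2 * 6.473 = 12.946 A
Step 2: Q_cell = I^2 * R = 12.946^2 * 0.0106 = 1.7765 W
Step 3: Q_total = 72 * 1.7765 = 127.91 W
Step 4: m_dot = Q_total / (cp * dT) = 127.91 / (4186 * 16.56) = 0.001845 kg/s

0.001845 kg/s


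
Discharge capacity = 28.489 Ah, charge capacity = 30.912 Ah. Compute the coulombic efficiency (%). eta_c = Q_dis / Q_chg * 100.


eta_c = Q_dis / Q_chg * 100 = 28.489 / 30.912 * 100 = 92.16%

92.16%


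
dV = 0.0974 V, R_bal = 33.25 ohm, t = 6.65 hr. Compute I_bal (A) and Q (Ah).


First, Ohm's law: I_bal = 0.0974 V / 33.25 ohm = 0.0029293 A
Then Q = I * t = 0.0029293 A * 6.65 hr = 0.01948 Ah

I=0.0029293 A, Q=0.01948 Ah


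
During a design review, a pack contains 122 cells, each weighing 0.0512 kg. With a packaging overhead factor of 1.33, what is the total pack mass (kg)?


Cell mass sum = 122 * 0.0512 = 6.2464 kg
With overhead 1.33: m_pack = 6.2464 * 1.33 = 8.308 kg

8.308 kg


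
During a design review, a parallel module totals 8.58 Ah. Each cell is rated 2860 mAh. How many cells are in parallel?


Convert: C_cell = 2860 mAh = 2.86 Ah
n = C_total / C_cell = 8.58 / 2.86 = 3

3


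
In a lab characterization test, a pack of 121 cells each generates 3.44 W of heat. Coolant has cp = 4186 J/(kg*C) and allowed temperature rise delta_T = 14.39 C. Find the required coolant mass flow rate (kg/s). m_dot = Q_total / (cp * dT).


Q_total = 121 * 3.44 = 416.24 W
m_dot = Q_total / (cp * dT) = 416.24 / (4186 * 14.39) = 0.006910 kg/s

0.006910 kg/s


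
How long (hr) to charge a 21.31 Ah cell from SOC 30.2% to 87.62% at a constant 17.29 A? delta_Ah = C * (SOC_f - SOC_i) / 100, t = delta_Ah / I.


delta_Ah = 21.31 * (87.62 - 30.2) / 100 = 12.236 Ah
t = delta_Ah / I = 12.236 / 17.29 = 0.7077 hr

0.7077 hr


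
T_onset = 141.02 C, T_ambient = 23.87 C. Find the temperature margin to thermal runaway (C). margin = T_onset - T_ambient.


Safety margin = 141.02 C - 23.87 C = 117.15 C

117.15 C


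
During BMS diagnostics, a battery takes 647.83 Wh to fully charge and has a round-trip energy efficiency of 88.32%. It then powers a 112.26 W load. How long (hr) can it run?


Step 1: E_discharge = eta/100 * E_charge = 88.32/100 * 647.83 = 572.16 Wh
Step 2: t = E_discharge / P = 572.16 / 112.26 = 5.097 hr

5.097 hr


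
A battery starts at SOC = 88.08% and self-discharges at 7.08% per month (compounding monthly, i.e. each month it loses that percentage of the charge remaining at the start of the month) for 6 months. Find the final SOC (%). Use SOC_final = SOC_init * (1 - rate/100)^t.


decay = (1 - 7.08/100)^6 = 0.64366
SOC_final = 88.08 * 0.64366 = 56.69%

56.69%


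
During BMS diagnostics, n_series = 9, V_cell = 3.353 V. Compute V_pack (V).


With 9 cells in series at 3.353 V each, V_pack = 30.177 V

30.177 V


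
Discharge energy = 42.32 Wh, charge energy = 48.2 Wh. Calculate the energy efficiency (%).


eta_e = E_dis / E_chg * 100 = 42.32 / 48.2 * 100 = 87.80%

87.80%


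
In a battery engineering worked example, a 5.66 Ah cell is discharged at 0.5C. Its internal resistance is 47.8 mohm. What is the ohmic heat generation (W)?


Convert: R = 47.8 mohm = 0.0478 ohm
Step 1: I = C_rate * capacity = 0.5 * 5.66 = 2.83 A
Step 2: Q = I^2 * R = 2.83^2 * 0.0478 = 8.0089 * 0.0478 = 0.3828 W

0.3828 W


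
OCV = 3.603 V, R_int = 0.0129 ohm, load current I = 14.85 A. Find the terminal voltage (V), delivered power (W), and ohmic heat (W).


Step 1: V_terminal = OCV - I*R = 3.603 - 14.85 * 0.0129 = 3.4114 V
Step 2: P_out = V_terminal * I = 3.4114 * 14.85 = 50.66 W
Step 3: Q = I^2 * R = 14.85^2 * 0.0129 = 2.845 W

V=3.4114 V, P=50.66 W, Q=2.845 W


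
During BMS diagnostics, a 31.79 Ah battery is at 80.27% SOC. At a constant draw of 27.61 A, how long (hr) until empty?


Step 1: remaining = SOC/100 * C_total = 80.27/100 * 31.79 = 25.518 Ah
Step 2: t = remaining / I = 25.518 / 27.61 = 0.9242 hr

0.9242 hr


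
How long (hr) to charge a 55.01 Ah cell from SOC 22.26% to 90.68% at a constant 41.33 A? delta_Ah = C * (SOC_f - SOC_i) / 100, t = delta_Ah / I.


delta_Ah = 55.01 * (90.68 - 22.26) / 100 = 37.638 Ah
t = delta_Ah / I = 37.638 / 41.33 = 0.9107 hr

0.9107 hr


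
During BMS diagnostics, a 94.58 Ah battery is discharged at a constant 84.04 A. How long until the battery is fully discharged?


t = capacity / current = 94.58 / 84.04 = 1.125 hr

1.125 hr


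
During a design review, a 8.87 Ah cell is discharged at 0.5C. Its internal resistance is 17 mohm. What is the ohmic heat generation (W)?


Convert: R = 17 mohm = 0.017 ohm
Step 1: I = C_rate * capacity = 0.5 * 8.87 = 4.435 A
Step 2: Q = I^2 * R = 4.435^2 * 0.017 = 19.669 * 0.017 = 0.3344 W

0.3344 W


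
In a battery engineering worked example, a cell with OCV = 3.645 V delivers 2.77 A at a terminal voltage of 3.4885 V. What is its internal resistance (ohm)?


R = (OCV - V) / I = (3.645 - 3.4885) / 2.77 = 0.05650 ohm

0.05650 ohm


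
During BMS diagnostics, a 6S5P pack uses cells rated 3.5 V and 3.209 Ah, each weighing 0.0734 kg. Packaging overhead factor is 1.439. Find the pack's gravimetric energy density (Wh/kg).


Step 1: V_pack = 6 * 3.5 = 21 V
Step 2: C_pack = 5 * 3.209 = 16.045 Ah
Step 3: E_pack = V_pack * C_pack = 21 * 16.045 = 336.95 Wh
Step 4: m_pack = 6 * 5 * 0.0734 * 1.439 = 3.1687 kg
Step 5: ED = E_pack / m_pack = 336.95 / 3.1687 = 106.3 Wh/kg

106.3 Wh/kg


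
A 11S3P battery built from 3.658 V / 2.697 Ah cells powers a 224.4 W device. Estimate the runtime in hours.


Step 1: E_pack = Ns * V_cell * Np * C_cell = 11 * 3.658 * 3 * 2.697 = 325.57 Wh
Step 2: t = E_pack / P = 325.57 / 224.4 = 1.451 hr

1.451 hr


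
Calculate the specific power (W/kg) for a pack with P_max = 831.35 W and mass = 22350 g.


Convert: m = 22350 g = 22.35 kg
SP = P / m = 831.35 / 22.35 = 37.20 W/kg

37.20 W/kg


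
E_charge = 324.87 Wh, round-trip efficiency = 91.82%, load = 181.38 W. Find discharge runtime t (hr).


Step 1: E_discharge = eta/100 * E_charge = 91.82/100 * 324.87 = 298.3 Wh
Step 2: t = E_discharge / P = 298.3 / 181.38 = 1.645 hr

1.645 hr


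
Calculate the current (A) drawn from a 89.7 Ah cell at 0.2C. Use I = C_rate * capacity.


At 0.2C: I = 0.2 * 89.7 Ah = 17.94 A

17.94 A


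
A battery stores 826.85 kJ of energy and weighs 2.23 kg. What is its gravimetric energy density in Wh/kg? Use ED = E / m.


Convert: E = 826.85 kJ = 229.68 Wh
ED = E / m = 229.68 / 2.23 = 103.0 Wh/kg

103.0 Wh/kg


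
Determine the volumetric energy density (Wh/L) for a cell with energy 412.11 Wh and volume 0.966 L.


ED = E / V = 412.11 / 0.966 = 426.6 Wh/L

426.6 Wh/L


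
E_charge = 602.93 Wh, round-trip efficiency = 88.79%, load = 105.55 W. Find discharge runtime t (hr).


Step 1: E_discharge = eta/100 * E_charge = 88.79/100 * 602.93 = 535.34 Wh
Step 2: t = E_discharge / P = 535.34 / 105.55 = 5.072 hr

5.072 hr


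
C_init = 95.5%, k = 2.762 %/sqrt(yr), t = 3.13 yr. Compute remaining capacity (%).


sqrt(t) = sqrt(3.13) = 1.7692
C_final = 95.5 - 2.762 * 1.7692 = 90.61%

90.61%


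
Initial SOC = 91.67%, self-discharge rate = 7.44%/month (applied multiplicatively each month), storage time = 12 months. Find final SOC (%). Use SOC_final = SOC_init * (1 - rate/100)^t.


decay = (1 - 7.44/100)^12 = 0.39544
SOC_final = 91.67 * 0.39544 = 36.25%

36.25%


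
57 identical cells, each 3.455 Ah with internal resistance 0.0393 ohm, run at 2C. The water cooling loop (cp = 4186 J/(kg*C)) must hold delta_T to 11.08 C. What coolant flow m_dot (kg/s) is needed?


Step 1: I = 2 * 3.455 = 6.91 A
Step 2: Q_cell = I^2 * R = 6.91^2 * 0.0393 = 1.8765 W
Step 3: Q_total = 57 * 1.8765 = 106.96 W
Step 4: m_dot = Q_total / (cp * dT) = 106.96 / (4186 * 11.08) = 0.002306 kg/s

0.002306 kg/s


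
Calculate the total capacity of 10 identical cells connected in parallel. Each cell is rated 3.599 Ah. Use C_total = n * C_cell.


Parallel capacities add: 10 * 3.599 Ah = 35.99 Ah

35.99 Ah


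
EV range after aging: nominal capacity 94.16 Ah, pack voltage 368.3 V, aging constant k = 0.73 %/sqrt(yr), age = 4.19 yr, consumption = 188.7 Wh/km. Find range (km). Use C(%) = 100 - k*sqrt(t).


Step 1: capacity retention = 100 - 0.73 * sqrt(4.19) = 100 - 0.73 * 2.0469 = 98.506%
Step 2: C_now = 94.16 * 98.506/100 = 92.753 Ah
Step 3: E_pack = V * C_now = 368.3 * 92.753 = 34161 Wh
Step 4: range = E_pack / consumption = 34161 / 188.7 = 181.0 km

181.0 km


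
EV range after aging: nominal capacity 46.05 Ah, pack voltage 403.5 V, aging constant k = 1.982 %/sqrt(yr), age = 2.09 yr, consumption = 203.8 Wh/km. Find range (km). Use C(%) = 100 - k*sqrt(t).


Step 1: capacity retention = 100 - 1.982 * sqrt(2.09) = 100 - 1.982 * 1.4457 = 97.135%
Step 2: C_now = 46.05 * 97.135/100 = 44.731 Ah
Step 3: E_pack = V * C_now = 403.5 * 44.731 = 18049 Wh
Step 4: range = E_pack / consumption = 18049 / 203.8 = 88.56 km

88.56 km


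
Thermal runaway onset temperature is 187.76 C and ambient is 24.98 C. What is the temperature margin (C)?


Safety margin = 187.76 C - 24.98 C = 162.78 C

162.78 C


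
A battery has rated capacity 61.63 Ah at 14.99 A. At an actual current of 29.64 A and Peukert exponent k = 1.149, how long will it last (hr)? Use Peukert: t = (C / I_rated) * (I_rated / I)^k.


t_rated = C / I_rated = 61.63 / 14.99 = 4.1114 hr
(I_rated/I)^k = (0.50574)^1.149 = 0.45689
t = t_rated * (I_rated/I)^k = 4.1114 * 0.45689 = 1.878 hr

1.878 hr


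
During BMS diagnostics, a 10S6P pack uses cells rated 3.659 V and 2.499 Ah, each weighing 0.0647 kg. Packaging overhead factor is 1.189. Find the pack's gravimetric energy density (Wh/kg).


Step 1: V_pack = 10 * 3.659 = 36.59 V
Step 2: C_pack = 6 * 2.499 = 14.994 Ah
Step 3: E_pack = V_pack * C_pack = 36.59 * 14.994 = 548.63 Wh
Step 4: m_pack = 10 * 6 * 0.0647 * 1.189 = 4.6157 kg
Step 5: ED = E_pack / m_pack = 548.63 / 4.6157 = 118.9 Wh/kg

118.9 Wh/kg


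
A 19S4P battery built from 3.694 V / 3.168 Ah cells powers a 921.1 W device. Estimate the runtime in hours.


Step 1: E_pack = Ns * V_cell * Np * C_cell = 19 * 3.694 * 4 * 3.168 = 889.4 Wh
Step 2: t = E_pack / P = 889.4 / 921.1 = 0.9656 hr

0.9656 hr


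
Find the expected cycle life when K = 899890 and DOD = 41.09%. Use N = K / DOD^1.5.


DOD^1.5 = 263.39
N = K / DOD^1.5 = 899890 / 263.39 = 3417

3417 cycles


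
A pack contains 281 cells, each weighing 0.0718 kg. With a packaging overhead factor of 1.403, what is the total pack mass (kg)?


Cell mass sum = 281 * 0.0718 = 20.176 kg
With overhead 1.403: m_pack = 20.176 * 1.403 = 28.31 kg

28.31 kg


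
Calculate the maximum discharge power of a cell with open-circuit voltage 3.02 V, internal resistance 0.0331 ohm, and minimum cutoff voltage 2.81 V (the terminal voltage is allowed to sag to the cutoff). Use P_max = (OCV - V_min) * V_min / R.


P_max = (OCV - V_min) * V_min / R = (3.02 - 2.81) * 2.81 / 0.0331 = 0.21 * 2.81 / 0.0331 = 17.83 W

17.83 W


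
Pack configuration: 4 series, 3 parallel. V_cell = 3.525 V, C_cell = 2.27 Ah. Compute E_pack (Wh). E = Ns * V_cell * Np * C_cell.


E = Ns * Vcell * Np * Ccell = 4 * 3.525 * 3 * 2.27 = 96.02 Wh

96.02 Wh


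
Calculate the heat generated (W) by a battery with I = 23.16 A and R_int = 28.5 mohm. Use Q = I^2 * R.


Convert: R = 28.5 mohm = 0.0285 ohm
Q = I^2 * R = 23.16^2 * 0.0285 = 15.29 W

15.29 W


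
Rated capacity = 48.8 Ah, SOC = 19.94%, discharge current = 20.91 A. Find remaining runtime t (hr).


Step 1: remaining = SOC/100 * C_total = 19.94/100 * 48.8 = 9.7307 Ah
Step 2: t = remaining / I = 9.7307 / 20.91 = 0.4654 hr

0.4654 hr


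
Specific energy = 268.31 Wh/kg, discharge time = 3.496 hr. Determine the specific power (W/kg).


Specific power = 268.31 Wh/kg / 3.496 hr = 76.75 W/kg

76.75 W/kg


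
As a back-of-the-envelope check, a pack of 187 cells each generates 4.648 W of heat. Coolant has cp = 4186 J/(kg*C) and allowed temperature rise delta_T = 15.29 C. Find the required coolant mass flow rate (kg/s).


Step 1: Total heat Q = 187 * 4.648 W = 869.18 W
Step 2: denom = cp * dT = 4186 * 15.29 = 64004
Step 3: m_dot = 869.18 / 64004 = 0.01358 kg/s

0.01358 kg/s


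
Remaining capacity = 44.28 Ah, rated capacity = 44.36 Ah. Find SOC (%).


SOC = (remaining / total) * 100 = (44.28 / 44.36) * 100 = 99.82%

99.82%


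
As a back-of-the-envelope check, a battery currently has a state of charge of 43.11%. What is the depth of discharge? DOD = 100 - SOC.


DOD = 100 - SOC = 100 - 43.11 = 56.89%

56.89%


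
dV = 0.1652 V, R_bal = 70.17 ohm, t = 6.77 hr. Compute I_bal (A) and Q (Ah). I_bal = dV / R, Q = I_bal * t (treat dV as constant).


I_bal = dV / R = 0.1652 / 70.17 = 0.0023543 A
Q = I_bal * t = 0.0023543 * 6.77 = 0.01594 Ah

I=0.0023543 A, Q=0.01594 Ah


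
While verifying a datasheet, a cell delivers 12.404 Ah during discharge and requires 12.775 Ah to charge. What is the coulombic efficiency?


Coulombic efficiency = 12.404/12.775 * 100% = 97.10%

97.10%


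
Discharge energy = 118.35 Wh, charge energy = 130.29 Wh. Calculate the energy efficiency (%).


eta_e = E_dis / E_chg * 100 = 118.35 / 130.29 * 100 = 90.84%

90.84%


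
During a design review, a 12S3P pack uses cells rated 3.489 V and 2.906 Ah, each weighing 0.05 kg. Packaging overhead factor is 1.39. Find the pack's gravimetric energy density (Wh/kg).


Step 1: V_pack = 12 * 3.489 = 41.868 V
Step 2: C_pack = 3 * 2.906 = 8.718 Ah
Step 3: E_pack = V_pack * C_pack = 41.868 * 8.718 = 365.01 Wh
Step 4: m_pack = 12 * 3 * 0.05 * 1.39 = 2.502 kg
Step 5: ED = E_pack / m_pack = 365.01 / 2.502 = 145.9 Wh/kg

145.9 Wh/kg


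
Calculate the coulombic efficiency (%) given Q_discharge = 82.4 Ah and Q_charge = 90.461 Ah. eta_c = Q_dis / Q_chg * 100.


Coulombic efficiency = 82.4/90.461 * 100% = 91.09%

91.09%


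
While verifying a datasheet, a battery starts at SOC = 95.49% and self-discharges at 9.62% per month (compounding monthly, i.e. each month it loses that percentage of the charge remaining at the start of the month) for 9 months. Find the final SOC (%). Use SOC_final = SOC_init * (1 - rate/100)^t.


decay = (1 - 9.62/100)^9 = 0.40239
SOC_final = 95.49 * 0.40239 = 38.42%

38.42%


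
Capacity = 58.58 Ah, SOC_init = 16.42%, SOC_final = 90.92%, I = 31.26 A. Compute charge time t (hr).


delta_Ah = 58.58 * (90.92 - 16.42) / 100 = 43.642 Ah
t = delta_Ah / I = 43.642 / 31.26 = 1.396 hr

1.396 hr


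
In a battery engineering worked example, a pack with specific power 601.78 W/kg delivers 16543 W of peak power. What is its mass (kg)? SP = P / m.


m = P / SP = 16543 / 601.78 = 27.49 kg

27.49 kg


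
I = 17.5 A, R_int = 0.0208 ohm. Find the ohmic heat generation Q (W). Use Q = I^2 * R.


I^2 = 306.25
Q = 306.25 * 0.0208 = 6.370 W

6.370 W


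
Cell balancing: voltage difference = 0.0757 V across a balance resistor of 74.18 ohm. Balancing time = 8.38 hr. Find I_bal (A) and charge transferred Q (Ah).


First, Ohm's law: I_bal = 0.0757 V / 74.18 ohm = 0.0010205 A
Then Q = I * t = 0.0010205 A * 8.38 hr = 0.008552 Ah

I=0.0010205 A, Q=0.008552 Ah


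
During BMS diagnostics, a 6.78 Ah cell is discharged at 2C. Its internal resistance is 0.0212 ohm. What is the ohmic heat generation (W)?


Step 1: I = C_rate * capacity = 2 * 6.78 = 13.56 A
Step 2: Q = I^2 * R = 13.56^2 * 0.0212 = 183.87 * 0.0212 = 3.898 W

3.898 W


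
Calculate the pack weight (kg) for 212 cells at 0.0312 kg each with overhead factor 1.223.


m_pack = n * m_cell * overhead = 212 * 0.0312 * 1.223 = 8.089 kg

8.089 kg


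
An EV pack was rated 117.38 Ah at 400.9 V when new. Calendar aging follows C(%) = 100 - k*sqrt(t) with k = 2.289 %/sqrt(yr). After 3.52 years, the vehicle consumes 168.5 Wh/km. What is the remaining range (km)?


Step 1: capacity retention = 100 - 2.289 * sqrt(3.52) = 100 - 2.289 * 1.8762 = 95.705%
Step 2: C_now = 117.38 * 95.705/100 = 112.34 Ah
Step 3: E_pack = V * C_now = 400.9 * 112.34 = 45037 Wh
Step 4: range = E_pack / consumption = 45037 / 168.5 = 267.3 km

267.3 km


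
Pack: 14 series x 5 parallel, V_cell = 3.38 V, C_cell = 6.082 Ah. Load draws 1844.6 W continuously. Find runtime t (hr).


Step 1: E_pack = Ns * V_cell * Np * C_cell = 14 * 3.38 * 5 * 6.082 = 1439 Wh
Step 2: t = E_pack / P = 1439 / 1844.6 = 0.7801 hr

0.7801 hr


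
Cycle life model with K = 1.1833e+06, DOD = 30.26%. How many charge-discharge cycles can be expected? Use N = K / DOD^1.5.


DOD^1.5 = 166.46
N = K / DOD^1.5 = 1.1833e+06 / 166.46 = 7109

7109 cycles


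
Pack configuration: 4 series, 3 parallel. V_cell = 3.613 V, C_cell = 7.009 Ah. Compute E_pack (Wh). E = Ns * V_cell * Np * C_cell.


V_pack = 4 * 3.613 = 14.452 V
C_pack = 3 * 7.009 = 21.027 Ah
E = V_pack * C_pack = 14.452 * 21.027 = 303.9 Wh

303.9 Wh


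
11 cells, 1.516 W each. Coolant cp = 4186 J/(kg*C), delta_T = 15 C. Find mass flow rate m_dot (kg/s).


Q_total = 11 * 1.516 = 16.676 W
m_dot = Q_total / (cp * dT) = 16.676 / (4186 * 15) = 2.656e-04 kg/s

2.656e-04 kg/s


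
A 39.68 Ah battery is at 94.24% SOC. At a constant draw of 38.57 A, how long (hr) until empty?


Step 1: remaining = SOC/100 * C_total = 94.24/100 * 39.68 = 37.394 Ah
Step 2: t = remaining / I = 37.394 / 38.57 = 0.9695 hr

0.9695 hr


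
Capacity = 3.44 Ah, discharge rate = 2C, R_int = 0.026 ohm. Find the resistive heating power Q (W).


Step 1: I = C_rate * capacity = 2 * 3.44 = 6.88 A
Step 2: Q = I^2 * R = 6.88^2 * 0.026 = 47.334 * 0.026 = 1.231 W

1.231 W


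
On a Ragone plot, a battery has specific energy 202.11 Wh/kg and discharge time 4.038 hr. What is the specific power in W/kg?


P_specific = E / t = 202.11 / 4.038 = 50.05 W/kg

50.05 W/kg


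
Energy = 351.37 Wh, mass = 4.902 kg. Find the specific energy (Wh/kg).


ED = E / m = 351.37 / 4.902 = 71.68 Wh/kg

71.68 Wh/kg


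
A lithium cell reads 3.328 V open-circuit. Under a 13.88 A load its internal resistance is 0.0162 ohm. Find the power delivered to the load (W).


Step 1: V_terminal = OCV - I*R = 3.328 - 13.88 * 0.0162 = 3.1031 V
Step 2: P_out = V_terminal * I = 3.1031 * 13.88 = 43.07 W

43.07 W


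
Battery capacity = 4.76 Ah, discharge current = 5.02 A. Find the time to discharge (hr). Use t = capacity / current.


t = capacity / current = 4.76 / 5.02 = 0.9482 hr

0.9482 hr


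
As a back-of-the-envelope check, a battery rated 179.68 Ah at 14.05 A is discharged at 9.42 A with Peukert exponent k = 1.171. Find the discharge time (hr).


Step 1: t_rated = C / I_rated = 179.68 / 14.05 = 12.789 hr
Step 2: ratio = 14.05 / 9.42 = 1.4915
Step 3: ratio^k = 1.4915^1.171 = 1.597
Step 4: t = t_rated * ratio^k = 12.789 * 1.597 = 20.42 hr

20.42 hr


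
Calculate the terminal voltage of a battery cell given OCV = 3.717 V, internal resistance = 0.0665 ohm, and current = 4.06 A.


IR drop = 4.06 * 0.0665 = 0.26999 V
V = 3.717 - 0.26999 = 3.447 V

3.447 V


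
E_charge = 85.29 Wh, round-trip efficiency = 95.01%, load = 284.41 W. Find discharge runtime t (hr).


Step 1: E_discharge = eta/100 * E_charge = 95.01/100 * 85.29 = 81.034 Wh
Step 2: t = E_discharge / P = 81.034 / 284.41 = 0.2849 hr

0.2849 hr


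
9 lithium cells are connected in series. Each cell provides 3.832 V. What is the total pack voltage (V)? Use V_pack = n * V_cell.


With 9 cells in series at 3.832 V each, V_pack = 34.488 V

34.488 V


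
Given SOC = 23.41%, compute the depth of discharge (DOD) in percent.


Complement of SOC: DOD = 100% - 23.41% = 76.59%

76.59%


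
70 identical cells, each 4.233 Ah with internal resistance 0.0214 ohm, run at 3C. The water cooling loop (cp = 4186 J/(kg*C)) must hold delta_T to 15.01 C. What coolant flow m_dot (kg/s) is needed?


Step 1: I = 3 * 4.233 = 12.699 A
Step 2: Q_cell = I^2 * R = 12.699^2 * 0.0214 = 3.4511 W
Step 3: Q_total = 70 * 3.4511 = 241.58 W
Step 4: m_dot = Q_total / (cp * dT) = 241.58 / (4186 * 15.01) = 0.003845 kg/s

0.003845 kg/s


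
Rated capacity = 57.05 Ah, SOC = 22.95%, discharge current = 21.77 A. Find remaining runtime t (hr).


Step 1: remaining = SOC/100 * C_total = 22.95/100 * 57.05 = 13.093 Ah
Step 2: t = remaining / I = 13.093 / 21.77 = 0.6014 hr

0.6014 hr


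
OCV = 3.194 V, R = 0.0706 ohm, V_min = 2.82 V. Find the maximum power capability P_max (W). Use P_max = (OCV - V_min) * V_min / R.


dV = OCV - V_min = 0.374 V (so I_max = dV / R)
P_max = dV * V_min / R = 0.374 * 2.82 / 0.0706 = 14.94 W

14.94 W


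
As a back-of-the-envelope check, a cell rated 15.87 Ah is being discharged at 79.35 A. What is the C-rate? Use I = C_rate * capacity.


C_rate = I / capacity = 79.35 / 15.87 = 5C

5C


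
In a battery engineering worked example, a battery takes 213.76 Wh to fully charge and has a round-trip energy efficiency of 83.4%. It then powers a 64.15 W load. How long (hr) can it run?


Step 1: E_discharge = eta/100 * E_charge = 83.4/100 * 213.76 = 178.28 Wh
Step 2: t = E_discharge / P = 178.28 / 64.15 = 2.779 hr

2.779 hr


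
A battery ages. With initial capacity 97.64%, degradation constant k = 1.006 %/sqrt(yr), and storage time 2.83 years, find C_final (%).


Step 1: sqrt(2.83 yr) = 1.6823
Step 2: drop = 1.006 * 1.6823 = 1.6924
Step 3: C_final = 97.64 - 1.6924 = 95.95%

95.95%


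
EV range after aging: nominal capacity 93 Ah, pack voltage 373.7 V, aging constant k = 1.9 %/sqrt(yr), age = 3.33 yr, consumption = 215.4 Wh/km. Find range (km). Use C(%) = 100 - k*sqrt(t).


Step 1: capacity retention = 100 - 1.9 * sqrt(3.33) = 100 - 1.9 * 1.8248 = 96.533%
Step 2: C_now = 93 * 96.533/100 = 89.776 Ah
Step 3: E_pack = V * C_now = 373.7 * 89.776 = 33549 Wh
Step 4: range = E_pack / consumption = 33549 / 215.4 = 155.8 km

155.8 km


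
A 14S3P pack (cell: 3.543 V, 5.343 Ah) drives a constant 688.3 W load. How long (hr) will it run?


Step 1: E_pack = Ns * V_cell * Np * C_cell = 14 * 3.543 * 3 * 5.343 = 795.07 Wh
Step 2: t = E_pack / P = 795.07 / 688.3 = 1.155 hr

1.155 hr


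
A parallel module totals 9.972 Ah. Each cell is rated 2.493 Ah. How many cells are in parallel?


n = C_total / C_cell = 9.972 / 2.493 = 4

4


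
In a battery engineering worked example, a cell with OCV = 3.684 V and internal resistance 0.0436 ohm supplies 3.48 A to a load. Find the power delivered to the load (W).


Step 1: V_terminal = OCV - I*R = 3.684 - 3.48 * 0.0436 = 3.5323 V
Step 2: P_out = V_terminal * I = 3.5323 * 3.48 = 12.29 W

12.29 W


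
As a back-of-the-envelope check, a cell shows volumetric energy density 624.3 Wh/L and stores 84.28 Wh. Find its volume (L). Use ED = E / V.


V = E / ED = 84.28 / 624.3 = 0.1350 L

0.1350 L


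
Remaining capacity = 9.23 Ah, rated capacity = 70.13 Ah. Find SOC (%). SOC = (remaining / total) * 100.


SOC = (remaining / total) * 100 = (9.23 / 70.13) * 100 = 13.16%

13.16%


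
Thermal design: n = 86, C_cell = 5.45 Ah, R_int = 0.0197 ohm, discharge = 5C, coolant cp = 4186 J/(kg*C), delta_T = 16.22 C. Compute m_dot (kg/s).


Step 1: I = 5 * 5.45 = 27.25 A
Step 2: Q_cell = I^2 * R = 27.25^2 * 0.0197 = 14.628 W
Step 3: Q_total = 86 * 14.628 = 1258 W
Step 4: m_dot = Q_total / (cp * dT) = 1258 / (4186 * 16.22) = 0.01853 kg/s

0.01853 kg/s


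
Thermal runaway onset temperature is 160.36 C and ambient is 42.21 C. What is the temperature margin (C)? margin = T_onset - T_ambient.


Safety margin = 160.36 C - 42.21 C = 118.15 C

118.15 C


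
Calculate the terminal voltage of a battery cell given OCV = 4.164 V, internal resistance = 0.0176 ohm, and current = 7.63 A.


IR drop = 7.63 * 0.0176 = 0.13429 V
V = 4.164 - 0.13429 = 4.030 V

4.030 V


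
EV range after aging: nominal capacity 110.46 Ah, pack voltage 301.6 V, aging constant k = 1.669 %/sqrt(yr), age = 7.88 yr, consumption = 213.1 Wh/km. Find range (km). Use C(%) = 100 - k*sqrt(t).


Step 1: capacity retention = 100 - 1.669 * sqrt(7.88) = 100 - 1.669 * 2.8071 = 95.315%
Step 2: C_now = 110.46 * 95.315/100 = 105.28 Ah
Step 3: E_pack = V * C_now = 301.6 * 105.28 = 31752 Wh
Step 4: range = E_pack / consumption = 31752 / 213.1 = 149.0 km

149.0 km


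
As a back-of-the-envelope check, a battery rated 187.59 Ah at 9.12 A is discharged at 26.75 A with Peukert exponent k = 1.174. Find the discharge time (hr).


Step 1: t_rated = C / I_rated = 187.59 / 9.12 = 20.569 hr
Step 2: ratio = 9.12 / 26.75 = 0.34093
Step 3: ratio^k = 0.34093^1.174 = 0.28272
Step 4: t = t_rated * ratio^k = 20.569 * 0.28272 = 5.815 hr

5.815 hr


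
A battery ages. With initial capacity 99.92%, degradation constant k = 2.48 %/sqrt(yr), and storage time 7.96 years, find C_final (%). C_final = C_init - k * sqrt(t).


Step 1: sqrt(7.96 yr) = 2.8213
Step 2: drop = 2.48 * 2.8213 = 6.9968
Step 3: C_final = 99.92 - 6.9968 = 92.92%

92.92%


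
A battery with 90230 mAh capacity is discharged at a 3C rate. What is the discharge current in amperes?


Convert: capacity = 90230 mAh = 90.23 Ah
I = C_rate * capacity = 3 * 90.23 = 270.69 A

270.69 A


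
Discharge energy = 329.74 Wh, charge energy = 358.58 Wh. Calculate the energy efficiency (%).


Round-trip efficiency = 329.74/358.58 * 100% = 91.96%

91.96%


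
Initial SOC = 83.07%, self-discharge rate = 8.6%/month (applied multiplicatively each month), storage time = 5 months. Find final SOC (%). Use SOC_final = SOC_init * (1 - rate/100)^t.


Monthly retention factor = 1 - 8.6/100 = 0.914
Over 5 months: factor^5 = 0.63787
SOC_final = 83.07 * 0.63787 = 52.99%

52.99%


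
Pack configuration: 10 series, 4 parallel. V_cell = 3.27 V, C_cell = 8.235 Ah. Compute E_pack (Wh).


V_pack = 10 * 3.27 = 32.7 V
C_pack = 4 * 8.235 = 32.94 Ah
E = V_pack * C_pack = 32.7 * 32.94 = 1077 Wh

1077 Wh


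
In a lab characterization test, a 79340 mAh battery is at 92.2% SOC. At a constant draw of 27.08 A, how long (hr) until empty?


Convert: C_total = 79340 mAh = 79.34 Ah
Step 1: remaining = SOC/100 * C_total = 92.2/100 * 79.34 = 73.151 Ah
Step 2: t = remaining / I = 73.151 / 27.08 = 2.701 hr

2.701 hr


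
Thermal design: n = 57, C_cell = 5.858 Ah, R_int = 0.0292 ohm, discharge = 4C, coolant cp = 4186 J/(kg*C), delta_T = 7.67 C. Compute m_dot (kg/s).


Step 1: I = 4 * 5.858 = 23.432 A
Step 2: Q_cell = I^2 * R = 23.432^2 * 0.0292 = 16.033 W
Step 3: Q_total = 57 * 16.033 = 913.88 W
Step 4: m_dot = Q_total / (cp * dT) = 913.88 / (4186 * 7.67) = 0.02846 kg/s

0.02846 kg/s


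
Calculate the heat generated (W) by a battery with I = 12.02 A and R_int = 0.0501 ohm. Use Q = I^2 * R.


I^2 = 144.48
Q = 144.48 * 0.0501 = 7.238 W

7.238 W


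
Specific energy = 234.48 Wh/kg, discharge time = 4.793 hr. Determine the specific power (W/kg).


Specific power = 234.48 Wh/kg / 4.793 hr = 48.92 W/kg

48.92 W/kg


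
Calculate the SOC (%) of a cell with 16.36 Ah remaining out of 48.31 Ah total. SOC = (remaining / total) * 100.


SOC% = 16.36 / 48.31 * 100 = 33.86%

33.86%


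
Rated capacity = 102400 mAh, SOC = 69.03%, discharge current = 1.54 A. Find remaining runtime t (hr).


Convert: C_total = 102400 mAh = 102.4 Ah
Step 1: remaining = SOC/100 * C_total = 69.03/100 * 102.4 = 70.687 Ah
Step 2: t = remaining / I = 70.687 / 1.54 = 45.90 hr

45.90 hr


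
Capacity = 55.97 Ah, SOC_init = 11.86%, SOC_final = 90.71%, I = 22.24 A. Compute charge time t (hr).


delta_Ah = 55.97 * (90.71 - 11.86) / 100 = 44.132 Ah
t = delta_Ah / I = 44.132 / 22.24 = 1.984 hr

1.984 hr


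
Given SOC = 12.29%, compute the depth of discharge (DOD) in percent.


Complement of SOC: DOD = 100% - 12.29% = 87.71%

87.71%


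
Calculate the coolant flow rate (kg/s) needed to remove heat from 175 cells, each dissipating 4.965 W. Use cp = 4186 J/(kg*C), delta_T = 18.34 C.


Step 1: Total heat Q = 175 * 4.965 W = 868.88 W
Step 2: denom = cp * dT = 4186 * 18.34 = 76771
Step 3: m_dot = 868.88 / 76771 = 0.01132 kg/s

0.01132 kg/s


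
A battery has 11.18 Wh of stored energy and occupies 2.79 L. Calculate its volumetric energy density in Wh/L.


ED = E / V = 11.18 / 2.79 = 4.007 Wh/L

4.007 Wh/L


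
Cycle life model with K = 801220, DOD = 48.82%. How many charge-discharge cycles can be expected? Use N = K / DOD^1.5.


DOD^1.5 = 341.11
N = K / DOD^1.5 = 801220 / 341.11 = 2349

2349 cycles


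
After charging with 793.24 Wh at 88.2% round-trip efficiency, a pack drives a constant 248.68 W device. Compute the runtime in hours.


Step 1: E_discharge = eta/100 * E_charge = 88.2/100 * 793.24 = 699.64 Wh
Step 2: t = E_discharge / P = 699.64 / 248.68 = 2.813 hr

2.813 hr


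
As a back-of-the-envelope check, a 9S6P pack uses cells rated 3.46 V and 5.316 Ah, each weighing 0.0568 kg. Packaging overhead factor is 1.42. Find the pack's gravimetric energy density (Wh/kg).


Step 1: V_pack = 9 * 3.46 = 31.14 V
Step 2: C_pack = 6 * 5.316 = 31.896 Ah
Step 3: E_pack = V_pack * C_pack = 31.14 * 31.896 = 993.24 Wh
Step 4: m_pack = 9 * 6 * 0.0568 * 1.42 = 4.3554 kg
Step 5: ED = E_pack / m_pack = 993.24 / 4.3554 = 228.0 Wh/kg

228.0 Wh/kg
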